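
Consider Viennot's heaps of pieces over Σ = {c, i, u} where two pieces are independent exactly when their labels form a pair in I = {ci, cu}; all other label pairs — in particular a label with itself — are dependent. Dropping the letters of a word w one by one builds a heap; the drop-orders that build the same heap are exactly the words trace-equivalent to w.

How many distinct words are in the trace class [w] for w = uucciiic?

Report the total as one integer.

56

piece 0:u — minimal
piece 1:u rests on {0:u}
piece 2:c — minimal
piece 3:c rests on {2:c}
piece 4:i rests on {1:u}
piece 5:i rests on {4:i}
piece 6:i rests on {5:i}
piece 7:c rests on {3:c}
minimal pieces: {0:u, 2:c}
ways to finish when only these pieces remain (= sum over removing one remaining piece with nothing left below it):
  1 left: {6}→1  {7}→1
  2 left: {3,7}→1  {5,6}→1  {6,7}→2
  3 left: {2,3,7}→1  {3,6,7}→3  {4,5,6}→1  {5,6,7}→3
  4 left: {1,4,5,6}→1  {2,3,6,7}→4  {3,5,6,7}→6  {4,5,6,7}→4
  5 left: {0,1,4,5,6}→1  {1,4,5,6,7}→5  {2,3,5,6,7}→10  {3,4,5,6,7}→10
  6 left: {0,1,4,5,6,7}→6  {1,3,4,5,6,7}→15  {2,3,4,5,6,7}→20
  placing 0:u first → 35 extensions
  placing 2:c first → 21 extensions
total linear extensions = 56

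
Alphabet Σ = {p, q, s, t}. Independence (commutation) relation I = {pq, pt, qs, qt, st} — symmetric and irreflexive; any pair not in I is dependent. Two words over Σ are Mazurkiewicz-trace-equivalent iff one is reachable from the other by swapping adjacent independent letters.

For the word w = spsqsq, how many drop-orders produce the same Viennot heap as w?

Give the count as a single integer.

15

0(s) covers ∅
1(p) covers 0:s
2(s) covers 1:p
3(q) covers ∅
4(s) covers 2:s
5(q) covers 3:q
floor of heap: 0:s, 3:q
completions by unplaced set U, small U first (add the entries for U minus each lowest piece of U):
  |U|=1: {4}:1  {5}:1
  |U|=2: {2,4}:1  {3,5}:1  {4,5}:2
  |U|=3: {1,2,4}:1  {2,4,5}:3  {3,4,5}:3
  |U|=4: {0,1,2,4}:1  {1,2,4,5}:4  {2,3,4,5}:6
  start at 0(s): 10
  start at 3(q): 5
sum over floor = 15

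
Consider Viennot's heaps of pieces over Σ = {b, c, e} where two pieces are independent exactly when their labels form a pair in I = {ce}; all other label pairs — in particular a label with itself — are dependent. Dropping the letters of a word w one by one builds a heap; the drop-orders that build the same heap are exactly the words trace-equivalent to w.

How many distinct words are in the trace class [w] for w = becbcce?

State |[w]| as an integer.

#0=b has no predecessor
#1=e depends on [0:b]
#2=c depends on [0:b]
#3=b depends on [1:e, 2:c]
#4=c depends on [3:b]
#5=c depends on [4:c]
#6=e depends on [3:b]
sources: [0:b]
N(rest) = Σ N(rest − s) over sources s of rest; N(one piece) = 1:
  size 1 → [5]=1  [6]=1
  size 2 → [4,5]=1  [5,6]=2
  size 3 → [4,5,6]=3
  size 4 → [3,4,5,6]=3
  size 5 → [1,3,4,5,6]=3  [2,3,4,5,6]=3
  first=0(b) contributes 6

6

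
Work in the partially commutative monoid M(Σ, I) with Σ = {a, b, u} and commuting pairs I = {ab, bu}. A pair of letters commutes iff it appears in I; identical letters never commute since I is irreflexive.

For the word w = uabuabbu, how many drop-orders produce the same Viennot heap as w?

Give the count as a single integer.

drop 0:u onto floor
drop 1:a onto {0:u}
drop 2:b onto floor
drop 3:u onto {1:a}
drop 4:a onto {3:u}
drop 5:b onto {2:b}
drop 6:b onto {5:b}
drop 7:u onto {4:a}
ground layer = {0:u, 2:b}
drop-orders for the pieces not yet dropped (sum over which currently-grounded one goes next):
  1 to go: {6} 1  {7} 1
  2 to go: {4,7} 1  {5,6} 1  {6,7} 2
  3 to go: {2,5,6} 1  {3,4,7} 1  {4,6,7} 3  {5,6,7} 3
  4 to go: {1,3,4,7} 1  {2,5,6,7} 4  {3,4,6,7} 4  {4,5,6,7} 6
  5 to go: {0,1,3,4,7} 1  {1,3,4,6,7} 5  {2,4,5,6,7} 10  {3,4,5,6,7} 10
  6 to go: {0,1,3,4,6,7} 6  {1,3,4,5,6,7} 15  {2,3,4,5,6,7} 20
  if 0:u drops first: 35 orders
  if 2:b drops first: 21 orders
heap linearizations: 56

56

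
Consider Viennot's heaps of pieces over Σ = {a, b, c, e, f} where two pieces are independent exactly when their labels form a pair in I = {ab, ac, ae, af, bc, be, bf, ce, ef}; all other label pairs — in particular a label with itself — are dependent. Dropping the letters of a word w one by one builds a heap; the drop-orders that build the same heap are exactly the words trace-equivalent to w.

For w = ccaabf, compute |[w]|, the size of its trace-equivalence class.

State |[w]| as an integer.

60

piece 0:c — minimal
piece 1:c rests on {0:c}
piece 2:a — minimal
piece 3:a rests on {2:a}
piece 4:b — minimal
piece 5:f rests on {1:c}
minimal pieces: {0:c, 2:a, 4:b}
ways to finish when only these pieces remain (= sum over removing one remaining piece with nothing left below it):
  1 left: {3}→1  {4}→1  {5}→1
  2 left: {1,5}→1  {2,3}→1  {3,4}→2  {3,5}→2  {4,5}→2
  3 left: {0,1,5}→1  {1,3,5}→3  {1,4,5}→3  {2,3,4}→3  {2,3,5}→3  {3,4,5}→6
  4 left: {0,1,3,5}→4  {0,1,4,5}→4  {1,2,3,5}→6  {1,3,4,5}→12  {2,3,4,5}→12
  placing 0:c first → 30 extensions
  placing 2:a first → 20 extensions
  placing 4:b first → 10 extensions
total linear extensions = 60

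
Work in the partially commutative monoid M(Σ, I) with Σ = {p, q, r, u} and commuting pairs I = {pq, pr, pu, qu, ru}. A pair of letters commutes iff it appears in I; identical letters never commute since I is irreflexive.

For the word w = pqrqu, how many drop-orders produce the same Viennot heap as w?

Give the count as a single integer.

#0=p has no predecessor
#1=q has no predecessor
#2=r depends on [1:q]
#3=q depends on [2:r]
#4=u has no predecessor
sources: [0:p, 1:q, 4:u]
N(rest) = Σ N(rest − s) over sources s of rest; N(one piece) = 1:
  size 1 → [0]=1  [3]=1  [4]=1
  size 2 → [0,3]=2  [0,4]=2  [2,3]=1  [3,4]=2
  size 3 → [0,2,3]=3  [0,3,4]=6  [1,2,3]=1  [2,3,4]=3
  first=0(p) contributes 4
  first=1(q) contributes 12
  first=4(u) contributes 4
|[w]| = 20

20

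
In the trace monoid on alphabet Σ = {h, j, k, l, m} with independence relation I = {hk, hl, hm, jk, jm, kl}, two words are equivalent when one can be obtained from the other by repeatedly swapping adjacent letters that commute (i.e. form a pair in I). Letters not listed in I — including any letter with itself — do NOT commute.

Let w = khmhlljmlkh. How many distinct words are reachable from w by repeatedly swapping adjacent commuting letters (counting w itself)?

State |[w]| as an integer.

piece 0:k — minimal
piece 1:h — minimal
piece 2:m rests on {0:k}
piece 3:h rests on {1:h}
piece 4:l rests on {2:m}
piece 5:l rests on {4:l}
piece 6:j rests on {3:h, 5:l}
piece 7:m rests on {5:l}
piece 8:l rests on {6:j, 7:m}
piece 9:k rests on {7:m}
piece 10:h rests on {6:j}
minimal pieces: {0:k, 1:h}
ways to finish when only these pieces remain (= sum over removing one remaining piece with nothing left below it):
  1 left: {8}→1  {9}→1  {10}→1
  2 left: {8,9}→2  {8,10}→2  {9,10}→2
  3 left: {6,8,10}→2  {7,8,9}→2  {8,9,10}→6
  4 left: {3,6,8,10}→2  {6,8,9,10}→8  {7,8,9,10}→8
  5 left: {1,3,6,8,10}→2  {3,6,8,9,10}→10  {6,7,8,9,10}→16
  6 left: {1,3,6,8,9,10}→12  {3,6,7,8,9,10}→26  {5,6,7,8,9,10}→16
  7 left: {1,3,6,7,8,9,10}→38  {3,5,6,7,8,9,10}→42  {4,5,6,7,8,9,10}→16
  8 left: {1,3,5,6,7,8,9,10}→80  {2,4,5,6,7,8,9,10}→16  {3,4,5,6,7,8,9,10}→58
  9 left: {0,2,4,5,6,7,8,9,10}→16  {1,3,4,5,6,7,8,9,10}→138  {2,3,4,5,6,7,8,9,10}→74
  placing 0:k first → 212 extensions
  placing 1:h first → 90 extensions
total linear extensions = 302

302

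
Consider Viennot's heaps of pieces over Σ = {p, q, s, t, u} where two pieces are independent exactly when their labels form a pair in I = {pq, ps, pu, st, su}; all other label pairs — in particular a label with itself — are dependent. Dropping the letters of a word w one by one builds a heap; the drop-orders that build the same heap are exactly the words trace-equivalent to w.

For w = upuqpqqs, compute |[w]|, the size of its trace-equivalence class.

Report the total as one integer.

#0=u has no predecessor
#1=p has no predecessor
#2=u depends on [0:u]
#3=q depends on [2:u]
#4=p depends on [1:p]
#5=q depends on [3:q]
#6=q depends on [5:q]
#7=s depends on [6:q]
sources: [0:u, 1:p]
N(rest) = Σ N(rest − s) over sources s of rest; N(one piece) = 1:
  size 1 → [4]=1  [7]=1
  size 2 → [1,4]=1  [4,7]=2  [6,7]=1
  size 3 → [1,4,7]=3  [4,6,7]=3  [5,6,7]=1
  size 4 → [1,4,6,7]=6  [3,5,6,7]=1  [4,5,6,7]=4
  size 5 → [1,4,5,6,7]=10  [2,3,5,6,7]=1  [3,4,5,6,7]=5
  size 6 → [0,2,3,5,6,7]=1  [1,3,4,5,6,7]=15  [2,3,4,5,6,7]=6
  first=0(u) contributes 21
  first=1(p) contributes 7
|[w]| = 28

28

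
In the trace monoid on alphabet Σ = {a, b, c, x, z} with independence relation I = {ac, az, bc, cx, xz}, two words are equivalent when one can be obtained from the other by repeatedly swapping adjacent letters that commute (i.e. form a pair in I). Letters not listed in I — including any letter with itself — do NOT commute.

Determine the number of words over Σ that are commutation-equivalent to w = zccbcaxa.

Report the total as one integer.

35

0(z) covers ∅
1(c) covers 0:z
2(c) covers 1:c
3(b) covers 0:z
4(c) covers 2:c
5(a) covers 3:b
6(x) covers 5:a
7(a) covers 6:x
floor of heap: 0:z
completions by unplaced set U, small U first (add the entries for U minus each lowest piece of U):
  |U|=1: {4}:1  {7}:1
  |U|=2: {2,4}:1  {4,7}:2  {6,7}:1
  |U|=3: {1,2,4}:1  {2,4,7}:3  {4,6,7}:3  {5,6,7}:1
  |U|=4: {1,2,4,7}:4  {2,4,6,7}:6  {3,5,6,7}:1  {4,5,6,7}:4
  |U|=5: {1,2,4,6,7}:10  {2,4,5,6,7}:10  {3,4,5,6,7}:5
  |U|=6: {1,2,4,5,6,7}:20  {2,3,4,5,6,7}:15
  start at 0(z): 35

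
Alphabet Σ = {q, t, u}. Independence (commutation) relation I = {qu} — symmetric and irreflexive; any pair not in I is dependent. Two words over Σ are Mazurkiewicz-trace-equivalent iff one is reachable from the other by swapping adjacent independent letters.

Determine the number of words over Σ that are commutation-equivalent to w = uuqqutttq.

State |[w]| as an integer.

drop 0:u onto floor
drop 1:u onto {0:u}
drop 2:q onto floor
drop 3:q onto {2:q}
drop 4:u onto {1:u}
drop 5:t onto {3:q, 4:u}
drop 6:t onto {5:t}
drop 7:t onto {6:t}
drop 8:q onto {7:t}
ground layer = {0:u, 2:q}
drop-orders for the pieces not yet dropped (sum over which currently-grounded one goes next):
  1 to go: {8} 1
  2 to go: {7,8} 1
  3 to go: {6,7,8} 1
  4 to go: {5,6,7,8} 1
  5 to go: {3,5,6,7,8} 1  {4,5,6,7,8} 1
  6 to go: {1,4,5,6,7,8} 1  {2,3,5,6,7,8} 1  {3,4,5,6,7,8} 2
  7 to go: {0,1,4,5,6,7,8} 1  {1,3,4,5,6,7,8} 3  {2,3,4,5,6,7,8} 3
  if 0:u drops first: 6 orders
  if 2:q drops first: 4 orders
heap linearizations: 10

10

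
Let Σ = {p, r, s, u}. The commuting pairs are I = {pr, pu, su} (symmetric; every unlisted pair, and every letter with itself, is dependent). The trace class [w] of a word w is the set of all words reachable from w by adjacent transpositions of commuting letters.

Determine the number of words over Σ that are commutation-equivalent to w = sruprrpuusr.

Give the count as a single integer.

piece 0:s — minimal
piece 1:r rests on {0:s}
piece 2:u rests on {1:r}
piece 3:p rests on {0:s}
piece 4:r rests on {2:u}
piece 5:r rests on {4:r}
piece 6:p rests on {3:p}
piece 7:u rests on {5:r}
piece 8:u rests on {7:u}
piece 9:s rests on {5:r, 6:p}
piece 10:r rests on {8:u, 9:s}
minimal pieces: {0:s}
ways to finish when only these pieces remain (= sum over removing one remaining piece with nothing left below it):
  1 left: {10}→1
  2 left: {8,10}→1  {9,10}→1
  3 left: {6,9,10}→1  {7,8,10}→1  {8,9,10}→2
  4 left: {3,6,9,10}→1  {6,8,9,10}→3  {7,8,9,10}→3
  5 left: {3,6,8,9,10}→4  {5,7,8,9,10}→3  {6,7,8,9,10}→6
  6 left: {3,6,7,8,9,10}→10  {4,5,7,8,9,10}→3  {5,6,7,8,9,10}→9
  7 left: {2,4,5,7,8,9,10}→3  {3,5,6,7,8,9,10}→19  {4,5,6,7,8,9,10}→12
  8 left: {1,2,4,5,7,8,9,10}→3  {2,4,5,6,7,8,9,10}→15  {3,4,5,6,7,8,9,10}→31
  9 left: {1,2,4,5,6,7,8,9,10}→18  {2,3,4,5,6,7,8,9,10}→46
  placing 0:s first → 64 extensions

64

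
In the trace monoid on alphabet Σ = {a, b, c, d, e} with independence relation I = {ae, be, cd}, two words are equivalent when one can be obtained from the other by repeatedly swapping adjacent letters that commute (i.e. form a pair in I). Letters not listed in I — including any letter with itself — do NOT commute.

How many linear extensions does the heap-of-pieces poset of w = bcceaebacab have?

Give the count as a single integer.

#0=b has no predecessor
#1=c depends on [0:b]
#2=c depends on [1:c]
#3=e depends on [2:c]
#4=a depends on [2:c]
#5=e depends on [3:e]
#6=b depends on [4:a]
#7=a depends on [6:b]
#8=c depends on [5:e, 7:a]
#9=a depends on [8:c]
#10=b depends on [9:a]
sources: [0:b]
N(rest) = Σ N(rest − s) over sources s of rest; N(one piece) = 1:
  size 1 → [10]=1
  size 2 → [9,10]=1
  size 3 → [8,9,10]=1
  size 4 → [5,8,9,10]=1  [7,8,9,10]=1
  size 5 → [3,5,8,9,10]=1  [5,7,8,9,10]=2  [6,7,8,9,10]=1
  size 6 → [3,5,7,8,9,10]=3  [4,6,7,8,9,10]=1  [5,6,7,8,9,10]=3
  size 7 → [3,5,6,7,8,9,10]=6  [4,5,6,7,8,9,10]=4
  size 8 → [3,4,5,6,7,8,9,10]=10
  size 9 → [2,3,4,5,6,7,8,9,10]=10
  first=0(b) contributes 10

10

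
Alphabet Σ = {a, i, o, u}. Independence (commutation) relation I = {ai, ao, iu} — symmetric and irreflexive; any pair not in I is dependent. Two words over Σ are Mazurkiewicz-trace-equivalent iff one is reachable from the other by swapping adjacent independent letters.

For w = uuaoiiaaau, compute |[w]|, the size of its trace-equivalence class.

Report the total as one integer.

55

0(u) covers ∅
1(u) covers 0:u
2(a) covers 1:u
3(o) covers 1:u
4(i) covers 3:o
5(i) covers 4:i
6(a) covers 2:a
7(a) covers 6:a
8(a) covers 7:a
9(u) covers 3:o, 8:a
floor of heap: 0:u
completions by unplaced set U, small U first (add the entries for U minus each lowest piece of U):
  |U|=1: {5}:1  {9}:1
  |U|=2: {4,5}:1  {5,9}:2  {8,9}:1
  |U|=3: {4,5,9}:3  {5,8,9}:3  {7,8,9}:1
  |U|=4: {3,4,5,9}:3  {4,5,8,9}:6  {5,7,8,9}:4  {6,7,8,9}:1
  |U|=5: {2,6,7,8,9}:1  {3,4,5,8,9}:9  {4,5,7,8,9}:10  {5,6,7,8,9}:5
  |U|=6: {2,5,6,7,8,9}:6  {3,4,5,7,8,9}:19  {4,5,6,7,8,9}:15
  |U|=7: {2,4,5,6,7,8,9}:21  {3,4,5,6,7,8,9}:34
  |U|=8: {2,3,4,5,6,7,8,9}:55
  start at 0(u): 55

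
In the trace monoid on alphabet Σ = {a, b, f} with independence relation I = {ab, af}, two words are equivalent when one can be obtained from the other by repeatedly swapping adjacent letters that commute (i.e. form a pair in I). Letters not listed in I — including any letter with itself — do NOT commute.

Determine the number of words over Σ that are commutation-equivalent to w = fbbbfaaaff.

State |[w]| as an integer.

#0=f has no predecessor
#1=b depends on [0:f]
#2=b depends on [1:b]
#3=b depends on [2:b]
#4=f depends on [3:b]
#5=a has no predecessor
#6=a depends on [5:a]
#7=a depends on [6:a]
#8=f depends on [4:f]
#9=f depends on [8:f]
sources: [0:f, 5:a]
N(rest) = Σ N(rest − s) over sources s of rest; N(one piece) = 1:
  size 1 → [7]=1  [9]=1
  size 2 → [6,7]=1  [7,9]=2  [8,9]=1
  size 3 → [4,8,9]=1  [5,6,7]=1  [6,7,9]=3  [7,8,9]=3
  size 4 → [3,4,8,9]=1  [4,7,8,9]=4  [5,6,7,9]=4  [6,7,8,9]=6
  size 5 → [2,3,4,8,9]=1  [3,4,7,8,9]=5  [4,6,7,8,9]=10  [5,6,7,8,9]=10
  size 6 → [1,2,3,4,8,9]=1  [2,3,4,7,8,9]=6  [3,4,6,7,8,9]=15  [4,5,6,7,8,9]=20
  size 7 → [0,1,2,3,4,8,9]=1  [1,2,3,4,7,8,9]=7  [2,3,4,6,7,8,9]=21  [3,4,5,6,7,8,9]=35
  size 8 → [0,1,2,3,4,7,8,9]=8  [1,2,3,4,6,7,8,9]=28  [2,3,4,5,6,7,8,9]=56
  first=0(f) contributes 84
  first=5(a) contributes 36
|[w]| = 120

120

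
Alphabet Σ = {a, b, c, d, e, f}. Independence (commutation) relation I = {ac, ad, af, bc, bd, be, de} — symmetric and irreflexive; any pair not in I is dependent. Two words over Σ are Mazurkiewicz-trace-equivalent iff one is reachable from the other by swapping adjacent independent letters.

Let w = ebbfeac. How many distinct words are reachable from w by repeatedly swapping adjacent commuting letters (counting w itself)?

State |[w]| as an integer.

6

drop 0:e onto floor
drop 1:b onto floor
drop 2:b onto {1:b}
drop 3:f onto {0:e, 2:b}
drop 4:e onto {3:f}
drop 5:a onto {4:e}
drop 6:c onto {4:e}
ground layer = {0:e, 1:b}
drop-orders for the pieces not yet dropped (sum over which currently-grounded one goes next):
  1 to go: {5} 1  {6} 1
  2 to go: {5,6} 2
  3 to go: {4,5,6} 2
  4 to go: {3,4,5,6} 2
  5 to go: {0,3,4,5,6} 2  {2,3,4,5,6} 2
  if 0:e drops first: 2 orders
  if 1:b drops first: 4 orders
heap linearizations: 6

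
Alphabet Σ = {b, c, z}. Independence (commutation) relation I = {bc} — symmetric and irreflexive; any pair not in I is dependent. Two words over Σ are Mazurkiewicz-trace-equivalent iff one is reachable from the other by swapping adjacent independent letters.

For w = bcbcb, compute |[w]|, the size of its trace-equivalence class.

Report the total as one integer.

drop 0:b onto floor
drop 1:c onto floor
drop 2:b onto {0:b}
drop 3:c onto {1:c}
drop 4:b onto {2:b}
ground layer = {0:b, 1:c}
drop-orders for the pieces not yet dropped (sum over which currently-grounded one goes next):
  1 to go: {3} 1  {4} 1
  2 to go: {1,3} 1  {2,4} 1  {3,4} 2
  3 to go: {0,2,4} 1  {1,3,4} 3  {2,3,4} 3
  if 0:b drops first: 6 orders
  if 1:c drops first: 4 orders
heap linearizations: 10

10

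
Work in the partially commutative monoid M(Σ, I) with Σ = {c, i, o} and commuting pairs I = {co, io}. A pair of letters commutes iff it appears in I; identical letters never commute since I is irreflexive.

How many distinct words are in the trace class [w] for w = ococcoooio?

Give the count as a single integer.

210

drop 0:o onto floor
drop 1:c onto floor
drop 2:o onto {0:o}
drop 3:c onto {1:c}
drop 4:c onto {3:c}
drop 5:o onto {2:o}
drop 6:o onto {5:o}
drop 7:o onto {6:o}
drop 8:i onto {4:c}
drop 9:o onto {7:o}
ground layer = {0:o, 1:c}
drop-orders for the pieces not yet dropped (sum over which currently-grounded one goes next):
  1 to go: {8} 1  {9} 1
  2 to go: {4,8} 1  {7,9} 1  {8,9} 2
  3 to go: {3,4,8} 1  {4,8,9} 3  {6,7,9} 1  {7,8,9} 3
  4 to go: {1,3,4,8} 1  {3,4,8,9} 4  {4,7,8,9} 6  {5,6,7,9} 1  {6,7,8,9} 4
  5 to go: {1,3,4,8,9} 5  {2,5,6,7,9} 1  {3,4,7,8,9} 10  {4,6,7,8,9} 10  {5,6,7,8,9} 5
  6 to go: {0,2,5,6,7,9} 1  {1,3,4,7,8,9} 15  {2,5,6,7,8,9} 6  {3,4,6,7,8,9} 20  {4,5,6,7,8,9} 15
  7 to go: {0,2,5,6,7,8,9} 7  {1,3,4,6,7,8,9} 35  {2,4,5,6,7,8,9} 21  {3,4,5,6,7,8,9} 35
  8 to go: {0,2,4,5,6,7,8,9} 28  {1,3,4,5,6,7,8,9} 70  {2,3,4,5,6,7,8,9} 56
  if 0:o drops first: 126 orders
  if 1:c drops first: 84 orders
heap linearizations: 210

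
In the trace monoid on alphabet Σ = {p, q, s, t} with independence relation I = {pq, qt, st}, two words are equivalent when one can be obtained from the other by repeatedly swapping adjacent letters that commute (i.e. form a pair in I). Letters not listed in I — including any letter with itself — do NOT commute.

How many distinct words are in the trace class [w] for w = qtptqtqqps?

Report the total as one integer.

126

#0=q has no predecessor
#1=t has no predecessor
#2=p depends on [1:t]
#3=t depends on [2:p]
#4=q depends on [0:q]
#5=t depends on [3:t]
#6=q depends on [4:q]
#7=q depends on [6:q]
#8=p depends on [5:t]
#9=s depends on [7:q, 8:p]
sources: [0:q, 1:t]
N(rest) = Σ N(rest − s) over sources s of rest; N(one piece) = 1:
  size 1 → [9]=1
  size 2 → [7,9]=1  [8,9]=1
  size 3 → [5,8,9]=1  [6,7,9]=1  [7,8,9]=2
  size 4 → [3,5,8,9]=1  [4,6,7,9]=1  [5,7,8,9]=3  [6,7,8,9]=3
  size 5 → [0,4,6,7,9]=1  [2,3,5,8,9]=1  [3,5,7,8,9]=4  [4,6,7,8,9]=4  [5,6,7,8,9]=6
  size 6 → [0,4,6,7,8,9]=5  [1,2,3,5,8,9]=1  [2,3,5,7,8,9]=5  [3,5,6,7,8,9]=10  [4,5,6,7,8,9]=10
  size 7 → [0,4,5,6,7,8,9]=15  [1,2,3,5,7,8,9]=6  [2,3,5,6,7,8,9]=15  [3,4,5,6,7,8,9]=20
  size 8 → [0,3,4,5,6,7,8,9]=35  [1,2,3,5,6,7,8,9]=21  [2,3,4,5,6,7,8,9]=35
  first=0(q) contributes 56
  first=1(t) contributes 70
|[w]| = 126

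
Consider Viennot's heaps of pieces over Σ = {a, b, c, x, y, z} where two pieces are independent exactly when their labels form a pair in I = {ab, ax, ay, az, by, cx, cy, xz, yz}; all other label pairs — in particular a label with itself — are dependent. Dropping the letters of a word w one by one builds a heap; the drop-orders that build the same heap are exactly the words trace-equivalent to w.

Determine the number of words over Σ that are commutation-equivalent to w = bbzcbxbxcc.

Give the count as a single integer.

3

#0=b has no predecessor
#1=b depends on [0:b]
#2=z depends on [1:b]
#3=c depends on [2:z]
#4=b depends on [3:c]
#5=x depends on [4:b]
#6=b depends on [5:x]
#7=x depends on [6:b]
#8=c depends on [6:b]
#9=c depends on [8:c]
sources: [0:b]
N(rest) = Σ N(rest − s) over sources s of rest; N(one piece) = 1:
  size 1 → [7]=1  [9]=1
  size 2 → [7,9]=2  [8,9]=1
  size 3 → [7,8,9]=3
  size 4 → [6,7,8,9]=3
  size 5 → [5,6,7,8,9]=3
  size 6 → [4,5,6,7,8,9]=3
  size 7 → [3,4,5,6,7,8,9]=3
  size 8 → [2,3,4,5,6,7,8,9]=3
  first=0(b) contributes 3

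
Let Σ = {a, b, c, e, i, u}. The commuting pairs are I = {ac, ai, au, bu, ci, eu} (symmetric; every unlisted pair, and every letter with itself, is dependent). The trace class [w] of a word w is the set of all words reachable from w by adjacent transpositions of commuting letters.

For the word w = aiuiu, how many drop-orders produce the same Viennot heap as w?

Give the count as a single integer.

piece 0:a — minimal
piece 1:i — minimal
piece 2:u rests on {1:i}
piece 3:i rests on {2:u}
piece 4:u rests on {3:i}
minimal pieces: {0:a, 1:i}
ways to finish when only these pieces remain (= sum over removing one remaining piece with nothing left below it):
  1 left: {0}→1  {4}→1
  2 left: {0,4}→2  {3,4}→1
  3 left: {0,3,4}→3  {2,3,4}→1
  placing 0:a first → 1 extensions
  placing 1:i first → 4 extensions
total linear extensions = 5

5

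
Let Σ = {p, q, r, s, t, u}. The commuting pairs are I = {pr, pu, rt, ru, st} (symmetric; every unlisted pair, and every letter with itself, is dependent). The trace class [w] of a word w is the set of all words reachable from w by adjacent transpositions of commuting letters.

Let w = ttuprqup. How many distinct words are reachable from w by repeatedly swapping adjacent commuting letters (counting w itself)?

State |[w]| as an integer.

piece 0:t — minimal
piece 1:t rests on {0:t}
piece 2:u rests on {1:t}
piece 3:p rests on {1:t}
piece 4:r — minimal
piece 5:q rests on {2:u, 3:p, 4:r}
piece 6:u rests on {5:q}
piece 7:p rests on {5:q}
minimal pieces: {0:t, 4:r}
ways to finish when only these pieces remain (= sum over removing one remaining piece with nothing left below it):
  1 left: {6}→1  {7}→1
  2 left: {6,7}→2
  3 left: {5,6,7}→2
  4 left: {2,5,6,7}→2  {3,5,6,7}→2  {4,5,6,7}→2
  5 left: {2,3,5,6,7}→4  {2,4,5,6,7}→4  {3,4,5,6,7}→4
  6 left: {1,2,3,5,6,7}→4  {2,3,4,5,6,7}→12
  placing 0:t first → 16 extensions
  placing 4:r first → 4 extensions
total linear extensions = 20

20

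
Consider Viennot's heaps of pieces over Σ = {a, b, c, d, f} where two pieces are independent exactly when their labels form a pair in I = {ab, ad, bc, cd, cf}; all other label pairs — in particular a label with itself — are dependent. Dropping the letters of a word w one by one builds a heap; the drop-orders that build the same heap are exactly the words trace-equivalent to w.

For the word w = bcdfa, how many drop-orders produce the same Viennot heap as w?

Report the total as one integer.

0(b) covers ∅
1(c) covers ∅
2(d) covers 0:b
3(f) covers 2:d
4(a) covers 1:c, 3:f
floor of heap: 0:b, 1:c
completions by unplaced set U, small U first (add the entries for U minus each lowest piece of U):
  |U|=1: {4}:1
  |U|=2: {1,4}:1  {3,4}:1
  |U|=3: {1,3,4}:2  {2,3,4}:1
  start at 0(b): 3
  start at 1(c): 1
sum over floor = 4

4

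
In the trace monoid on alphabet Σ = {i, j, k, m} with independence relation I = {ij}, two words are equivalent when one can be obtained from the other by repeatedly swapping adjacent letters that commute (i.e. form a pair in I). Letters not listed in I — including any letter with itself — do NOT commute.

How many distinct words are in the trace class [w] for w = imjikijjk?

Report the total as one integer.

6

#0=i has no predecessor
#1=m depends on [0:i]
#2=j depends on [1:m]
#3=i depends on [1:m]
#4=k depends on [2:j, 3:i]
#5=i depends on [4:k]
#6=j depends on [4:k]
#7=j depends on [6:j]
#8=k depends on [5:i, 7:j]
sources: [0:i]
N(rest) = Σ N(rest − s) over sources s of rest; N(one piece) = 1:
  size 1 → [8]=1
  size 2 → [5,8]=1  [7,8]=1
  size 3 → [5,7,8]=2  [6,7,8]=1
  size 4 → [5,6,7,8]=3
  size 5 → [4,5,6,7,8]=3
  size 6 → [2,4,5,6,7,8]=3  [3,4,5,6,7,8]=3
  size 7 → [2,3,4,5,6,7,8]=6
  first=0(i) contributes 6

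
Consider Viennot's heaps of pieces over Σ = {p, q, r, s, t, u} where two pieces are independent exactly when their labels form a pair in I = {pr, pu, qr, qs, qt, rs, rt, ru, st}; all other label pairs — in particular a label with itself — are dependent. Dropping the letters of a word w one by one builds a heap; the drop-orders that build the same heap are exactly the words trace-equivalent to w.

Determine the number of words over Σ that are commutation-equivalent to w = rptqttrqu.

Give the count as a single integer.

drop 0:r onto floor
drop 1:p onto floor
drop 2:t onto {1:p}
drop 3:q onto {1:p}
drop 4:t onto {2:t}
drop 5:t onto {4:t}
drop 6:r onto {0:r}
drop 7:q onto {3:q}
drop 8:u onto {5:t, 7:q}
ground layer = {0:r, 1:p}
drop-orders for the pieces not yet dropped (sum over which currently-grounded one goes next):
  1 to go: {6} 1  {8} 1
  2 to go: {0,6} 1  {5,8} 1  {6,8} 2  {7,8} 1
  3 to go: {0,6,8} 3  {3,7,8} 1  {4,5,8} 1  {5,6,8} 3  {5,7,8} 2  {6,7,8} 3
  4 to go: {0,5,6,8} 6  {0,6,7,8} 6  {2,4,5,8} 1  {3,5,7,8} 3  {3,6,7,8} 4  {4,5,6,8} 4  {4,5,7,8} 3  {5,6,7,8} 8
  5 to go: {0,3,6,7,8} 10  {0,4,5,6,8} 10  {0,5,6,7,8} 20  {2,4,5,6,8} 5  {2,4,5,7,8} 4  {3,4,5,7,8} 6  {3,5,6,7,8} 15  {4,5,6,7,8} 15
  6 to go: {0,2,4,5,6,8} 15  {0,3,5,6,7,8} 45  {0,4,5,6,7,8} 45  {2,3,4,5,7,8} 10  {2,4,5,6,7,8} 24  {3,4,5,6,7,8} 36
  7 to go: {0,2,4,5,6,7,8} 84  {0,3,4,5,6,7,8} 126  {1,2,3,4,5,7,8} 10  {2,3,4,5,6,7,8} 70
  if 0:r drops first: 80 orders
  if 1:p drops first: 280 orders
heap linearizations: 360

360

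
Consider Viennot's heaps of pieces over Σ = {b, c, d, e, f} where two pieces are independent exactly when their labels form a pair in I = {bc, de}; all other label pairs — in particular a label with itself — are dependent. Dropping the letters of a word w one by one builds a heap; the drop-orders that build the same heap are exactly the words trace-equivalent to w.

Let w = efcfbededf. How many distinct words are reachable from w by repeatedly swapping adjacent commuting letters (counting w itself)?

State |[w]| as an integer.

#0=e has no predecessor
#1=f depends on [0:e]
#2=c depends on [1:f]
#3=f depends on [2:c]
#4=b depends on [3:f]
#5=e depends on [4:b]
#6=d depends on [4:b]
#7=e depends on [5:e]
#8=d depends on [6:d]
#9=f depends on [7:e, 8:d]
sources: [0:e]
N(rest) = Σ N(rest − s) over sources s of rest; N(one piece) = 1:
  size 1 → [9]=1
  size 2 → [7,9]=1  [8,9]=1
  size 3 → [5,7,9]=1  [6,8,9]=1  [7,8,9]=2
  size 4 → [5,7,8,9]=3  [6,7,8,9]=3
  size 5 → [5,6,7,8,9]=6
  size 6 → [4,5,6,7,8,9]=6
  size 7 → [3,4,5,6,7,8,9]=6
  size 8 → [2,3,4,5,6,7,8,9]=6
  first=0(e) contributes 6

6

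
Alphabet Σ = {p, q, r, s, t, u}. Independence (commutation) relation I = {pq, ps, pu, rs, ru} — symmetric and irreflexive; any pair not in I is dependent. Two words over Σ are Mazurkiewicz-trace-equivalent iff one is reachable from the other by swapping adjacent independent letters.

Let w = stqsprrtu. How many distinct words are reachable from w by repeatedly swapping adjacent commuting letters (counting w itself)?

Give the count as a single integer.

drop 0:s onto floor
drop 1:t onto {0:s}
drop 2:q onto {1:t}
drop 3:s onto {2:q}
drop 4:p onto {1:t}
drop 5:r onto {2:q, 4:p}
drop 6:r onto {5:r}
drop 7:t onto {3:s, 6:r}
drop 8:u onto {7:t}
ground layer = {0:s}
drop-orders for the pieces not yet dropped (sum over which currently-grounded one goes next):
  1 to go: {8} 1
  2 to go: {7,8} 1
  3 to go: {3,7,8} 1  {6,7,8} 1
  4 to go: {3,6,7,8} 2  {5,6,7,8} 1
  5 to go: {3,5,6,7,8} 3  {4,5,6,7,8} 1
  6 to go: {2,3,5,6,7,8} 3  {3,4,5,6,7,8} 4
  7 to go: {2,3,4,5,6,7,8} 7
  if 0:s drops first: 7 orders

7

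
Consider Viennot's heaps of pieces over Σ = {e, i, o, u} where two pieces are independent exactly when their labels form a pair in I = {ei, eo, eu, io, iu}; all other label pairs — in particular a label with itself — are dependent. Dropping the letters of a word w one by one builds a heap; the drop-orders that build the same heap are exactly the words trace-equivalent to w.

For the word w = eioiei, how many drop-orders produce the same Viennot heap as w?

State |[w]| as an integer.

drop 0:e onto floor
drop 1:i onto floor
drop 2:o onto floor
drop 3:i onto {1:i}
drop 4:e onto {0:e}
drop 5:i onto {3:i}
ground layer = {0:e, 1:i, 2:o}
drop-orders for the pieces not yet dropped (sum over which currently-grounded one goes next):
  1 to go: {2} 1  {4} 1  {5} 1
  2 to go: {0,4} 1  {2,4} 2  {2,5} 2  {3,5} 1  {4,5} 2
  3 to go: {0,2,4} 3  {0,4,5} 3  {1,3,5} 1  {2,3,5} 3  {2,4,5} 6  {3,4,5} 3
  4 to go: {0,2,4,5} 12  {0,3,4,5} 6  {1,2,3,5} 4  {1,3,4,5} 4  {2,3,4,5} 12
  if 0:e drops first: 20 orders
  if 1:i drops first: 30 orders
  if 2:o drops first: 10 orders
heap linearizations: 60

60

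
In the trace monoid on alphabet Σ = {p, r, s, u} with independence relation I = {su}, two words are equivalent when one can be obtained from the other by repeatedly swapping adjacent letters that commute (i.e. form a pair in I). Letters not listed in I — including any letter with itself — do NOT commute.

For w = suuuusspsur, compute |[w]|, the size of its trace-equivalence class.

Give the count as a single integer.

70

#0=s has no predecessor
#1=u has no predecessor
#2=u depends on [1:u]
#3=u depends on [2:u]
#4=u depends on [3:u]
#5=s depends on [0:s]
#6=s depends on [5:s]
#7=p depends on [4:u, 6:s]
#8=s depends on [7:p]
#9=u depends on [7:p]
#10=r depends on [8:s, 9:u]
sources: [0:s, 1:u]
N(rest) = Σ N(rest − s) over sources s of rest; N(one piece) = 1:
  size 1 → [10]=1
  size 2 → [8,10]=1  [9,10]=1
  size 3 → [8,9,10]=2
  size 4 → [7,8,9,10]=2
  size 5 → [4,7,8,9,10]=2  [6,7,8,9,10]=2
  size 6 → [3,4,7,8,9,10]=2  [4,6,7,8,9,10]=4  [5,6,7,8,9,10]=2
  size 7 → [0,5,6,7,8,9,10]=2  [2,3,4,7,8,9,10]=2  [3,4,6,7,8,9,10]=6  [4,5,6,7,8,9,10]=6
  size 8 → [0,4,5,6,7,8,9,10]=8  [1,2,3,4,7,8,9,10]=2  [2,3,4,6,7,8,9,10]=8  [3,4,5,6,7,8,9,10]=12
  size 9 → [0,3,4,5,6,7,8,9,10]=20  [1,2,3,4,6,7,8,9,10]=10  [2,3,4,5,6,7,8,9,10]=20
  first=0(s) contributes 30
  first=1(u) contributes 40
|[w]| = 70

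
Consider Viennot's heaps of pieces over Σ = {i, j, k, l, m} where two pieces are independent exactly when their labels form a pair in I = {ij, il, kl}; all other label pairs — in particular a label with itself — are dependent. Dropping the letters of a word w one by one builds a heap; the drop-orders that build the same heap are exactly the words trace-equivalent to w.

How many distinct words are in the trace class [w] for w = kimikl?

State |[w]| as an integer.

3

piece 0:k — minimal
piece 1:i rests on {0:k}
piece 2:m rests on {1:i}
piece 3:i rests on {2:m}
piece 4:k rests on {3:i}
piece 5:l rests on {2:m}
minimal pieces: {0:k}
ways to finish when only these pieces remain (= sum over removing one remaining piece with nothing left below it):
  1 left: {4}→1  {5}→1
  2 left: {3,4}→1  {4,5}→2
  3 left: {3,4,5}→3
  4 left: {2,3,4,5}→3
  placing 0:k first → 3 extensions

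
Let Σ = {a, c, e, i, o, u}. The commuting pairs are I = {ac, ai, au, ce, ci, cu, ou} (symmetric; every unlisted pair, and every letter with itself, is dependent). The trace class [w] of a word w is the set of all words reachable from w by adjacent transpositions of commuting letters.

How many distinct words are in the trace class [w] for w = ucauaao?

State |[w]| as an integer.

drop 0:u onto floor
drop 1:c onto floor
drop 2:a onto floor
drop 3:u onto {0:u}
drop 4:a onto {2:a}
drop 5:a onto {4:a}
drop 6:o onto {1:c, 5:a}
ground layer = {0:u, 1:c, 2:a}
drop-orders for the pieces not yet dropped (sum over which currently-grounded one goes next):
  1 to go: {3} 1  {6} 1
  2 to go: {0,3} 1  {1,6} 1  {3,6} 2  {5,6} 1
  3 to go: {0,3,6} 3  {1,3,6} 3  {1,5,6} 2  {3,5,6} 3  {4,5,6} 1
  4 to go: {0,1,3,6} 6  {0,3,5,6} 6  {1,3,5,6} 8  {1,4,5,6} 3  {2,4,5,6} 1  {3,4,5,6} 4
  5 to go: {0,1,3,5,6} 20  {0,3,4,5,6} 10  {1,2,4,5,6} 4  {1,3,4,5,6} 15  {2,3,4,5,6} 5
  if 0:u drops first: 24 orders
  if 1:c drops first: 15 orders
  if 2:a drops first: 45 orders
heap linearizations: 84

84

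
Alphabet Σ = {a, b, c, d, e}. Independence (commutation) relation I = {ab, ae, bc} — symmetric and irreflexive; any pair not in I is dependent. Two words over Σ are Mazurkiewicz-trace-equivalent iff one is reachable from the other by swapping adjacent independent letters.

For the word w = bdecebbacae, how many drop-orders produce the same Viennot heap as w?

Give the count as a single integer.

25

#0=b has no predecessor
#1=d depends on [0:b]
#2=e depends on [1:d]
#3=c depends on [2:e]
#4=e depends on [3:c]
#5=b depends on [4:e]
#6=b depends on [5:b]
#7=a depends on [3:c]
#8=c depends on [4:e, 7:a]
#9=a depends on [8:c]
#10=e depends on [6:b, 8:c]
sources: [0:b]
N(rest) = Σ N(rest − s) over sources s of rest; N(one piece) = 1:
  size 1 → [9]=1  [10]=1
  size 2 → [6,10]=1  [9,10]=2
  size 3 → [5,6,10]=1  [6,9,10]=3  [8,9,10]=2
  size 4 → [5,6,9,10]=4  [6,8,9,10]=5  [7,8,9,10]=2
  size 5 → [5,6,8,9,10]=9  [6,7,8,9,10]=7
  size 6 → [4,5,6,8,9,10]=9  [5,6,7,8,9,10]=16
  size 7 → [4,5,6,7,8,9,10]=25
  size 8 → [3,4,5,6,7,8,9,10]=25
  size 9 → [2,3,4,5,6,7,8,9,10]=25
  first=0(b) contributes 25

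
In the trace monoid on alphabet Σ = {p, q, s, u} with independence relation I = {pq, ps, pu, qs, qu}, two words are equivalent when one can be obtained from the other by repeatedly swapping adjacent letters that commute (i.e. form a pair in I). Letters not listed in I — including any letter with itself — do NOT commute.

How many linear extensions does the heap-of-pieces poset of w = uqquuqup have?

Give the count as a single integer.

piece 0:u — minimal
piece 1:q — minimal
piece 2:q rests on {1:q}
piece 3:u rests on {0:u}
piece 4:u rests on {3:u}
piece 5:q rests on {2:q}
piece 6:u rests on {4:u}
piece 7:p — minimal
minimal pieces: {0:u, 1:q, 7:p}
ways to finish when only these pieces remain (= sum over removing one remaining piece with nothing left below it):
  1 left: {5}→1  {6}→1  {7}→1
  2 left: {2,5}→1  {4,6}→1  {5,6}→2  {5,7}→2  {6,7}→2
  3 left: {1,2,5}→1  {2,5,6}→3  {2,5,7}→3  {3,4,6}→1  {4,5,6}→3  {4,6,7}→3  {5,6,7}→6
  4 left: {0,3,4,6}→1  {1,2,5,6}→4  {1,2,5,7}→4  {2,4,5,6}→6  {2,5,6,7}→12  {3,4,5,6}→4  {3,4,6,7}→4  {4,5,6,7}→12
  5 left: {0,3,4,5,6}→5  {0,3,4,6,7}→5  {1,2,4,5,6}→10  {1,2,5,6,7}→20  {2,3,4,5,6}→10  {2,4,5,6,7}→30  {3,4,5,6,7}→20
  6 left: {0,2,3,4,5,6}→15  {0,3,4,5,6,7}→30  {1,2,3,4,5,6}→20  {1,2,4,5,6,7}→60  {2,3,4,5,6,7}→60
  placing 0:u first → 140 extensions
  placing 1:q first → 105 extensions
  placing 7:p first → 35 extensions
total linear extensions = 280

280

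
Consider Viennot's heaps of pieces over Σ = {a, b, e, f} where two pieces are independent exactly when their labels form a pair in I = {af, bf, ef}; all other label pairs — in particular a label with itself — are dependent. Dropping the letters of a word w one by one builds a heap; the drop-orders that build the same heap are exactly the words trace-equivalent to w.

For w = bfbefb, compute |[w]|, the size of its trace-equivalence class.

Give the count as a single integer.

piece 0:b — minimal
piece 1:f — minimal
piece 2:b rests on {0:b}
piece 3:e rests on {2:b}
piece 4:f rests on {1:f}
piece 5:b rests on {3:e}
minimal pieces: {0:b, 1:f}
ways to finish when only these pieces remain (= sum over removing one remaining piece with nothing left below it):
  1 left: {4}→1  {5}→1
  2 left: {1,4}→1  {3,5}→1  {4,5}→2
  3 left: {1,4,5}→3  {2,3,5}→1  {3,4,5}→3
  4 left: {0,2,3,5}→1  {1,3,4,5}→6  {2,3,4,5}→4
  placing 0:b first → 10 extensions
  placing 1:f first → 5 extensions
total linear extensions = 15

15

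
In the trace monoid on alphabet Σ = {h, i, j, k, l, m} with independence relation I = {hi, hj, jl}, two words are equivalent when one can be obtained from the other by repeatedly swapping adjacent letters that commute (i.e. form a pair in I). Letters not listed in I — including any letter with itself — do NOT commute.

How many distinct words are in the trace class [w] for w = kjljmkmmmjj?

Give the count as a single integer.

piece 0:k — minimal
piece 1:j rests on {0:k}
piece 2:l rests on {0:k}
piece 3:j rests on {1:j}
piece 4:m rests on {2:l, 3:j}
piece 5:k rests on {4:m}
piece 6:m rests on {5:k}
piece 7:m rests on {6:m}
piece 8:m rests on {7:m}
piece 9:j rests on {8:m}
piece 10:j rests on {9:j}
minimal pieces: {0:k}
ways to finish when only these pieces remain (= sum over removing one remaining piece with nothing left below it):
  1 left: {10}→1
  2 left: {9,10}→1
  3 left: {8,9,10}→1
  4 left: {7,8,9,10}→1
  5 left: {6,7,8,9,10}→1
  6 left: {5,6,7,8,9,10}→1
  7 left: {4,5,6,7,8,9,10}→1
  8 left: {2,4,5,6,7,8,9,10}→1  {3,4,5,6,7,8,9,10}→1
  9 left: {1,3,4,5,6,7,8,9,10}→1  {2,3,4,5,6,7,8,9,10}→2
  placing 0:k first → 3 extensions

3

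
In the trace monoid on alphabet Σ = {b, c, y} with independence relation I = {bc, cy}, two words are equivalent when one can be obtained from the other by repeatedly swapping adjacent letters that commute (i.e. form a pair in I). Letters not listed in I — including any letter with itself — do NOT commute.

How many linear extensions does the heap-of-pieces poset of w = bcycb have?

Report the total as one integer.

10

drop 0:b onto floor
drop 1:c onto floor
drop 2:y onto {0:b}
drop 3:c onto {1:c}
drop 4:b onto {2:y}
ground layer = {0:b, 1:c}
drop-orders for the pieces not yet dropped (sum over which currently-grounded one goes next):
  1 to go: {3} 1  {4} 1
  2 to go: {1,3} 1  {2,4} 1  {3,4} 2
  3 to go: {0,2,4} 1  {1,3,4} 3  {2,3,4} 3
  if 0:b drops first: 6 orders
  if 1:c drops first: 4 orders
heap linearizations: 10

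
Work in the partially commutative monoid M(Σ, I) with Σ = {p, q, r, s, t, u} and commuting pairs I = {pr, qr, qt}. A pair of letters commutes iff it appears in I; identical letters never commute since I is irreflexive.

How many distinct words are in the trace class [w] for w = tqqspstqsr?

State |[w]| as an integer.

0(t) covers ∅
1(q) covers ∅
2(q) covers 1:q
3(s) covers 0:t, 2:q
4(p) covers 3:s
5(s) covers 4:p
6(t) covers 5:s
7(q) covers 5:s
8(s) covers 6:t, 7:q
9(r) covers 8:s
floor of heap: 0:t, 1:q
completions by unplaced set U, small U first (add the entries for U minus each lowest piece of U):
  |U|=1: {9}:1
  |U|=2: {8,9}:1
  |U|=3: {6,8,9}:1  {7,8,9}:1
  |U|=4: {6,7,8,9}:2
  |U|=5: {5,6,7,8,9}:2
  |U|=6: {4,5,6,7,8,9}:2
  |U|=7: {3,4,5,6,7,8,9}:2
  |U|=8: {0,3,4,5,6,7,8,9}:2  {2,3,4,5,6,7,8,9}:2
  start at 0(t): 2
  start at 1(q): 4
sum over floor = 6

6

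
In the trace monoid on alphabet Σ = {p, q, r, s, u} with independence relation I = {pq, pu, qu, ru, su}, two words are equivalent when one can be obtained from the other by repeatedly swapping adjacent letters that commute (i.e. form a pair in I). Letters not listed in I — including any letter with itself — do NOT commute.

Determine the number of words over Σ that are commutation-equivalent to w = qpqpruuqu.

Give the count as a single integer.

#0=q has no predecessor
#1=p has no predecessor
#2=q depends on [0:q]
#3=p depends on [1:p]
#4=r depends on [2:q, 3:p]
#5=u has no predecessor
#6=u depends on [5:u]
#7=q depends on [4:r]
#8=u depends on [6:u]
sources: [0:q, 1:p, 5:u]
N(rest) = Σ N(rest − s) over sources s of rest; N(one piece) = 1:
  size 1 → [7]=1  [8]=1
  size 2 → [4,7]=1  [6,8]=1  [7,8]=2
  size 3 → [2,4,7]=1  [3,4,7]=1  [4,7,8]=3  [5,6,8]=1  [6,7,8]=3
  size 4 → [0,2,4,7]=1  [1,3,4,7]=1  [2,3,4,7]=2  [2,4,7,8]=4  [3,4,7,8]=4  [4,6,7,8]=6  [5,6,7,8]=4
  size 5 → [0,2,3,4,7]=3  [0,2,4,7,8]=5  [1,2,3,4,7]=3  [1,3,4,7,8]=5  [2,3,4,7,8]=10  [2,4,6,7,8]=10  [3,4,6,7,8]=10  [4,5,6,7,8]=10
  size 6 → [0,1,2,3,4,7]=6  [0,2,3,4,7,8]=18  [0,2,4,6,7,8]=15  [1,2,3,4,7,8]=18  [1,3,4,6,7,8]=15  [2,3,4,6,7,8]=30  [2,4,5,6,7,8]=20  [3,4,5,6,7,8]=20
  size 7 → [0,1,2,3,4,7,8]=42  [0,2,3,4,6,7,8]=63  [0,2,4,5,6,7,8]=35  [1,2,3,4,6,7,8]=63  [1,3,4,5,6,7,8]=35  [2,3,4,5,6,7,8]=70
  first=0(q) contributes 168
  first=1(p) contributes 168
  first=5(u) contributes 168
|[w]| = 504

504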